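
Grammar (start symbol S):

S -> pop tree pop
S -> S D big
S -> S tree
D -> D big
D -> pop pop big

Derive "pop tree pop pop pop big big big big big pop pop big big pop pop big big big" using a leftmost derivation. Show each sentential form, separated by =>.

S => S D big   [S -> S D big]
S D big => S D big D big   [S -> S D big]
S D big D big => S D big D big D big   [S -> S D big]
S D big D big D big => pop tree pop D big D big D big   [S -> pop tree pop]
pop tree pop D big D big D big => pop tree pop D big big D big D big   [D -> D big]
pop tree pop D big big D big D big => pop tree pop D big big big D big D big   [D -> D big]
pop tree pop D big big big D big D big => pop tree pop D big big big big D big D big   [D -> D big]
pop tree pop D big big big big D big D big => pop tree pop pop pop big big big big big D big D big   [D -> pop pop big]
pop tree pop pop pop big big big big big D big D big => pop tree pop pop pop big big big big big pop pop big big D big   [D -> pop pop big]
pop tree pop pop pop big big big big big pop pop big big D big => pop tree pop pop pop big big big big big pop pop big big D big big   [D -> D big]
pop tree pop pop pop big big big big big pop pop big big D big big => pop tree pop pop pop big big big big big pop pop big big pop pop big big big   [D -> pop pop big]

S => S D big => S D big D big => S D big D big D big => pop tree pop D big D big D big => pop tree pop D big big D big D big => pop tree pop D big big big D big D big => pop tree pop D big big big big D big D big => pop tree pop pop pop big big big big big D big D big => pop tree pop pop pop big big big big big pop pop big big D big => pop tree pop pop pop big big big big big pop pop big big D big big => pop tree pop pop pop big big big big big pop pop big big pop pop big big big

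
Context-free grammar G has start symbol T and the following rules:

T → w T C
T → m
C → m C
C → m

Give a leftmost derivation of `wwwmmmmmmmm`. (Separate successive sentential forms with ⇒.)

T ⇒ wTC   [T → w T C]
wTC ⇒ wwTCC   [T → w T C]
wwTCC ⇒ wwwTCCC   [T → w T C]
wwwTCCC ⇒ wwwmCCC   [T → m]
wwwmCCC ⇒ wwwmmCCC   [C → m C]
wwwmmCCC ⇒ wwwmmmCCC   [C → m C]
wwwmmmCCC ⇒ wwwmmmmCCC   [C → m C]
wwwmmmmCCC ⇒ wwwmmmmmCCC   [C → m C]
wwwmmmmmCCC ⇒ wwwmmmmmmCC   [C → m]
wwwmmmmmmCC ⇒ wwwmmmmmmmC   [C → m]
wwwmmmmmmmC ⇒ wwwmmmmmmmm   [C → m]

T ⇒ wTC ⇒ wwTCC ⇒ wwwTCCC ⇒ wwwmCCC ⇒ wwwmmCCC ⇒ wwwmmmCCC ⇒ wwwmmmmCCC ⇒ wwwmmmmmCCC ⇒ wwwmmmmmmCC ⇒ wwwmmmmmmmC ⇒ wwwmmmmmmmm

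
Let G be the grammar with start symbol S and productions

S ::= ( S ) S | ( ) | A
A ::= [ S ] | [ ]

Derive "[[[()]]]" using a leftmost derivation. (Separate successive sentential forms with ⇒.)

S ⇒ A ⇒ [S] ⇒ [A] ⇒ [[S]] ⇒ [[A]] ⇒ [[[S]]] ⇒ [[[()]]]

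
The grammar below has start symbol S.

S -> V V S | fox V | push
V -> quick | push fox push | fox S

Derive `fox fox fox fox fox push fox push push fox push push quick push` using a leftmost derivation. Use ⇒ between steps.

S ⇒ fox V ⇒ fox fox S ⇒ fox fox fox V ⇒ fox fox fox fox S ⇒ fox fox fox fox V V S ⇒ fox fox fox fox fox S V S ⇒ fox fox fox fox fox V V S V S ⇒ fox fox fox fox fox push fox push V S V S ⇒ fox fox fox fox fox push fox push push fox push S V S ⇒ fox fox fox fox fox push fox push push fox push push V S ⇒ fox fox fox fox fox push fox push push fox push push quick S ⇒ fox fox fox fox fox push fox push push fox push push quick push

S ⇒ fox V   [S -> fox V]
fox V ⇒ fox fox S   [V -> fox S]
fox fox S ⇒ fox fox fox V   [S -> fox V]
fox fox fox V ⇒ fox fox fox fox S   [V -> fox S]
fox fox fox fox S ⇒ fox fox fox fox V V S   [S -> V V S]
fox fox fox fox V V S ⇒ fox fox fox fox fox S V S   [V -> fox S]
fox fox fox fox fox S V S ⇒ fox fox fox fox fox V V S V S   [S -> V V S]
fox fox fox fox fox V V S V S ⇒ fox fox fox fox fox push fox push V S V S   [V -> push fox push]
fox fox fox fox fox push fox push V S V S ⇒ fox fox fox fox fox push fox push push fox push S V S   [V -> push fox push]
fox fox fox fox fox push fox push push fox push S V S ⇒ fox fox fox fox fox push fox push push fox push push V S   [S -> push]
fox fox fox fox fox push fox push push fox push push V S ⇒ fox fox fox fox fox push fox push push fox push push quick S   [V -> quick]
fox fox fox fox fox push fox push push fox push push quick S ⇒ fox fox fox fox fox push fox push push fox push push quick push   [S -> push]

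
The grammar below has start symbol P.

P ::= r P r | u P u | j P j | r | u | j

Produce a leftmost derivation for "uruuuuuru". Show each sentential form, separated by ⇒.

P ⇒ uPu   [P ::= u P u]
uPu ⇒ urPru   [P ::= r P r]
urPru ⇒ uruPuru   [P ::= u P u]
uruPuru ⇒ uruuPuuru   [P ::= u P u]
uruuPuuru ⇒ uruuuuuru   [P ::= u]

P ⇒ uPu ⇒ urPru ⇒ uruPuru ⇒ uruuPuuru ⇒ uruuuuuru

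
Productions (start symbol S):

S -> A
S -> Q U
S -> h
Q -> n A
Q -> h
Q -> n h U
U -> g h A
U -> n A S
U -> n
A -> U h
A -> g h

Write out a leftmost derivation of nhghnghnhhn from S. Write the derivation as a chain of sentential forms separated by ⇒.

S ⇒ QU   [S -> Q U]
QU ⇒ nhUU   [Q -> n h U]
nhUU ⇒ nhghAU   [U -> g h A]
nhghAU ⇒ nhghUhU   [A -> U h]
nhghUhU ⇒ nhghnAShU   [U -> n A S]
nhghnAShU ⇒ nhghnghShU   [A -> g h]
nhghnghShU ⇒ nhghnghAhU   [S -> A]
nhghnghAhU ⇒ nhghnghUhhU   [A -> U h]
nhghnghUhhU ⇒ nhghnghnhhU   [U -> n]
nhghnghnhhU ⇒ nhghnghnhhn   [U -> n]

S⇒QU⇒nhUU⇒nhghAU⇒nhghUhU⇒nhghnAShU⇒nhghnghShU⇒nhghnghAhU⇒nhghnghUhhU⇒nhghnghnhhU⇒nhghnghnhhn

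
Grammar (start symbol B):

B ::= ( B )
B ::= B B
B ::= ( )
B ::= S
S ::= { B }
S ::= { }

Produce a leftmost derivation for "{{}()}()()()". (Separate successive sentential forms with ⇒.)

B ⇒ BB ⇒ BBB ⇒ BBBB ⇒ SBBB ⇒ {B}BBB ⇒ {BB}BBB ⇒ {SB}BBB ⇒ {{}B}BBB ⇒ {{}()}BBB ⇒ {{}()}()BB ⇒ {{}()}()()B ⇒ {{}()}()()()

B ⇒ BB   [B ::= B B]
BB ⇒ BBB   [B ::= B B]
BBB ⇒ BBBB   [B ::= B B]
BBBB ⇒ SBBB   [B ::= S]
SBBB ⇒ {B}BBB   [S ::= { B }]
{B}BBB ⇒ {BB}BBB   [B ::= B B]
{BB}BBB ⇒ {SB}BBB   [B ::= S]
{SB}BBB ⇒ {{}B}BBB   [S ::= { }]
{{}B}BBB ⇒ {{}()}BBB   [B ::= ( )]
{{}()}BBB ⇒ {{}()}()BB   [B ::= ( )]
{{}()}()BB ⇒ {{}()}()()B   [B ::= ( )]
{{}()}()()B ⇒ {{}()}()()()   [B ::= ( )]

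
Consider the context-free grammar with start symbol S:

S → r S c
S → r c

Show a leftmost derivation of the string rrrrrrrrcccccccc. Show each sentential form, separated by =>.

S => rSc => rrScc => rrrSccc => rrrrScccc => rrrrrSccccc => rrrrrrScccccc => rrrrrrrSccccccc => rrrrrrrrcccccccc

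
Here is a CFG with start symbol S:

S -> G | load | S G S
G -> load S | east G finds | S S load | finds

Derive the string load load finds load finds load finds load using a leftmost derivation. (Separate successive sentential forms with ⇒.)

S ⇒ S G S ⇒ S G S G S ⇒ G G S G S ⇒ load S G S G S ⇒ load S G S G S G S ⇒ load load G S G S G S ⇒ load load finds S G S G S ⇒ load load finds load G S G S ⇒ load load finds load finds S G S ⇒ load load finds load finds load G S ⇒ load load finds load finds load finds S ⇒ load load finds load finds load finds load

S ⇒ S G S   [S -> S G S]
S G S ⇒ S G S G S   [S -> S G S]
S G S G S ⇒ G G S G S   [S -> G]
G G S G S ⇒ load S G S G S   [G -> load S]
load S G S G S ⇒ load S G S G S G S   [S -> S G S]
load S G S G S G S ⇒ load load G S G S G S   [S -> load]
load load G S G S G S ⇒ load load finds S G S G S   [G -> finds]
load load finds S G S G S ⇒ load load finds load G S G S   [S -> load]
load load finds load G S G S ⇒ load load finds load finds S G S   [G -> finds]
load load finds load finds S G S ⇒ load load finds load finds load G S   [S -> load]
load load finds load finds load G S ⇒ load load finds load finds load finds S   [G -> finds]
load load finds load finds load finds S ⇒ load load finds load finds load finds load   [S -> load]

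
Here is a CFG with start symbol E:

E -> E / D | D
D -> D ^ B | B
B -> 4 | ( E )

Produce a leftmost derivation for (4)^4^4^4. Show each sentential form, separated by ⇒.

E ⇒ D   [E -> D]
D ⇒ D^B   [D -> D ^ B]
D^B ⇒ D^B^B   [D -> D ^ B]
D^B^B ⇒ D^B^B^B   [D -> D ^ B]
D^B^B^B ⇒ B^B^B^B   [D -> B]
B^B^B^B ⇒ (E)^B^B^B   [B -> ( E )]
(E)^B^B^B ⇒ (D)^B^B^B   [E -> D]
(D)^B^B^B ⇒ (B)^B^B^B   [D -> B]
(B)^B^B^B ⇒ (4)^B^B^B   [B -> 4]
(4)^B^B^B ⇒ (4)^4^B^B   [B -> 4]
(4)^4^B^B ⇒ (4)^4^4^B   [B -> 4]
(4)^4^4^B ⇒ (4)^4^4^4   [B -> 4]

E⇒D⇒D^B⇒D^B^B⇒D^B^B^B⇒B^B^B^B⇒(E)^B^B^B⇒(D)^B^B^B⇒(B)^B^B^B⇒(4)^B^B^B⇒(4)^4^B^B⇒(4)^4^4^B⇒(4)^4^4^4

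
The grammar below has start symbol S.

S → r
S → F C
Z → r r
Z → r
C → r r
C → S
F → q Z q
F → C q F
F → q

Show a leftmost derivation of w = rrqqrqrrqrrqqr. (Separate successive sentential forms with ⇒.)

S ⇒ FC   [S → F C]
FC ⇒ CqFC   [F → C q F]
CqFC ⇒ SqFC   [C → S]
SqFC ⇒ FCqFC   [S → F C]
FCqFC ⇒ CqFCqFC   [F → C q F]
CqFCqFC ⇒ rrqFCqFC   [C → r r]
rrqFCqFC ⇒ rrqqZqCqFC   [F → q Z q]
rrqqZqCqFC ⇒ rrqqrqCqFC   [Z → r]
rrqqrqCqFC ⇒ rrqqrqrrqFC   [C → r r]
rrqqrqrrqFC ⇒ rrqqrqrrqCqFC   [F → C q F]
rrqqrqrrqCqFC ⇒ rrqqrqrrqrrqFC   [C → r r]
rrqqrqrrqrrqFC ⇒ rrqqrqrrqrrqqC   [F → q]
rrqqrqrrqrrqqC ⇒ rrqqrqrrqrrqqS   [C → S]
rrqqrqrrqrrqqS ⇒ rrqqrqrrqrrqqr   [S → r]

S ⇒ FC ⇒ CqFC ⇒ SqFC ⇒ FCqFC ⇒ CqFCqFC ⇒ rrqFCqFC ⇒ rrqqZqCqFC ⇒ rrqqrqCqFC ⇒ rrqqrqrrqFC ⇒ rrqqrqrrqCqFC ⇒ rrqqrqrrqrrqFC ⇒ rrqqrqrrqrrqqC ⇒ rrqqrqrrqrrqqS ⇒ rrqqrqrrqrrqqr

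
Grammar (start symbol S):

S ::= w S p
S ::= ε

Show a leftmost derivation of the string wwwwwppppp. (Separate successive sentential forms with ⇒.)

S ⇒ wSp ⇒ wwSpp ⇒ wwwSppp ⇒ wwwwSpppp ⇒ wwwwwSppppp ⇒ wwwwwppppp

S ⇒ wSp   [S ::= w S p]
wSp ⇒ wwSpp   [S ::= w S p]
wwSpp ⇒ wwwSppp   [S ::= w S p]
wwwSppp ⇒ wwwwSpppp   [S ::= w S p]
wwwwSpppp ⇒ wwwwwSppppp   [S ::= w S p]
wwwwwSppppp ⇒ wwwwwppppp   [S ::= ε]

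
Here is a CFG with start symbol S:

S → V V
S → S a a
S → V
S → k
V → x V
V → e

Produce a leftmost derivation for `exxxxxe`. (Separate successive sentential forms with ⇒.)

S⇒VV⇒eV⇒exV⇒exxV⇒exxxV⇒exxxxV⇒exxxxxV⇒exxxxxe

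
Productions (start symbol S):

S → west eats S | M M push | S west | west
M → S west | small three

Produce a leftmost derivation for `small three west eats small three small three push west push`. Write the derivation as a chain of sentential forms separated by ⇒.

S ⇒ M M push ⇒ small three M push ⇒ small three S west push ⇒ small three west eats S west push ⇒ small three west eats M M push west push ⇒ small three west eats small three M push west push ⇒ small three west eats small three small three push west push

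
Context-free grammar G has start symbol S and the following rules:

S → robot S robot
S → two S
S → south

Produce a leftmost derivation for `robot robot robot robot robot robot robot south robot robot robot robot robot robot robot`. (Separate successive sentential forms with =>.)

S => robot S robot => robot robot S robot robot => robot robot robot S robot robot robot => robot robot robot robot S robot robot robot robot => robot robot robot robot robot S robot robot robot robot robot => robot robot robot robot robot robot S robot robot robot robot robot robot => robot robot robot robot robot robot robot S robot robot robot robot robot robot robot => robot robot robot robot robot robot robot south robot robot robot robot robot robot robot

S => robot S robot   [S → robot S robot]
robot S robot => robot robot S robot robot   [S → robot S robot]
robot robot S robot robot => robot robot robot S robot robot robot   [S → robot S robot]
robot robot robot S robot robot robot => robot robot robot robot S robot robot robot robot   [S → robot S robot]
robot robot robot robot S robot robot robot robot => robot robot robot robot robot S robot robot robot robot robot   [S → robot S robot]
robot robot robot robot robot S robot robot robot robot robot => robot robot robot robot robot robot S robot robot robot robot robot robot   [S → robot S robot]
robot robot robot robot robot robot S robot robot robot robot robot robot => robot robot robot robot robot robot robot S robot robot robot robot robot robot robot   [S → robot S robot]
robot robot robot robot robot robot robot S robot robot robot robot robot robot robot => robot robot robot robot robot robot robot south robot robot robot robot robot robot robot   [S → south]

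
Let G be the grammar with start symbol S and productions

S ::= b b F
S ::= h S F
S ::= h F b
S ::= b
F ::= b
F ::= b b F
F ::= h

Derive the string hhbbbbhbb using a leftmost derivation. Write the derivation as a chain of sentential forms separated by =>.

S => hSF   [S ::= h S F]
hSF => hhFbF   [S ::= h F b]
hhFbF => hhbbFbF   [F ::= b b F]
hhbbFbF => hhbbbbFbF   [F ::= b b F]
hhbbbbFbF => hhbbbbhbF   [F ::= h]
hhbbbbhbF => hhbbbbhbb   [F ::= b]

S => hSF => hhFbF => hhbbFbF => hhbbbbFbF => hhbbbbhbF => hhbbbbhbb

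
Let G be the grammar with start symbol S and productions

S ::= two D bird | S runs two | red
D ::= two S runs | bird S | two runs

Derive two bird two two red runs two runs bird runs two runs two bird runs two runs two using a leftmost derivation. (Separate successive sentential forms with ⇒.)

S ⇒ S runs two ⇒ S runs two runs two ⇒ two D bird runs two runs two ⇒ two bird S bird runs two runs two ⇒ two bird S runs two bird runs two runs two ⇒ two bird S runs two runs two bird runs two runs two ⇒ two bird two D bird runs two runs two bird runs two runs two ⇒ two bird two two S runs bird runs two runs two bird runs two runs two ⇒ two bird two two S runs two runs bird runs two runs two bird runs two runs two ⇒ two bird two two red runs two runs bird runs two runs two bird runs two runs two

S ⇒ S runs two   [S ::= S runs two]
S runs two ⇒ S runs two runs two   [S ::= S runs two]
S runs two runs two ⇒ two D bird runs two runs two   [S ::= two D bird]
two D bird runs two runs two ⇒ two bird S bird runs two runs two   [D ::= bird S]
two bird S bird runs two runs two ⇒ two bird S runs two bird runs two runs two   [S ::= S runs two]
two bird S runs two bird runs two runs two ⇒ two bird S runs two runs two bird runs two runs two   [S ::= S runs two]
two bird S runs two runs two bird runs two runs two ⇒ two bird two D bird runs two runs two bird runs two runs two   [S ::= two D bird]
two bird two D bird runs two runs two bird runs two runs two ⇒ two bird two two S runs bird runs two runs two bird runs two runs two   [D ::= two S runs]
two bird two two S runs bird runs two runs two bird runs two runs two ⇒ two bird two two S runs two runs bird runs two runs two bird runs two runs two   [S ::= S runs two]
two bird two two S runs two runs bird runs two runs two bird runs two runs two ⇒ two bird two two red runs two runs bird runs two runs two bird runs two runs two   [S ::= red]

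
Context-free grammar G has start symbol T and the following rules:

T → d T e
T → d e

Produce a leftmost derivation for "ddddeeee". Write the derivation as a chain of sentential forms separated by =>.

T => dTe   [T → d T e]
dTe => ddTee   [T → d T e]
ddTee => dddTeee   [T → d T e]
dddTeee => ddddeeee   [T → d e]

T=>dTe=>ddTee=>dddTeee=>ddddeeee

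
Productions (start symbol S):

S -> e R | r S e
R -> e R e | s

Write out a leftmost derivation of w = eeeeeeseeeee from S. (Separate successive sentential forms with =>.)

S => eR   [S -> e R]
eR => eeRe   [R -> e R e]
eeRe => eeeRee   [R -> e R e]
eeeRee => eeeeReee   [R -> e R e]
eeeeReee => eeeeeReeee   [R -> e R e]
eeeeeReeee => eeeeeeReeeee   [R -> e R e]
eeeeeeReeeee => eeeeeeseeeee   [R -> s]

S => eR => eeRe => eeeRee => eeeeReee => eeeeeReeee => eeeeeeReeeee => eeeeeeseeeee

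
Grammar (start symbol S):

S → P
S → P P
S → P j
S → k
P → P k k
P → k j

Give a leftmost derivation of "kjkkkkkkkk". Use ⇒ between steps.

S⇒P⇒Pkk⇒Pkkkk⇒Pkkkkkk⇒Pkkkkkkkk⇒kjkkkkkkkk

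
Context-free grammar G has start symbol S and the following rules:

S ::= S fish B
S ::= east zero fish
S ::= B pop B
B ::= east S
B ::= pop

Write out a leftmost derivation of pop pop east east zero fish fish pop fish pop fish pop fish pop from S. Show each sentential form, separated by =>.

S => B pop B => pop pop B => pop pop east S => pop pop east S fish B => pop pop east S fish B fish B => pop pop east S fish B fish B fish B => pop pop east S fish B fish B fish B fish B => pop pop east east zero fish fish B fish B fish B fish B => pop pop east east zero fish fish pop fish B fish B fish B => pop pop east east zero fish fish pop fish pop fish B fish B => pop pop east east zero fish fish pop fish pop fish pop fish B => pop pop east east zero fish fish pop fish pop fish pop fish pop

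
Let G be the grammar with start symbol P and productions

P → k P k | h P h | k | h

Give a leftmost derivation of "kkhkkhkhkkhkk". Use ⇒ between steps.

P ⇒ kPk ⇒ kkPkk ⇒ kkhPhkk ⇒ kkhkPkhkk ⇒ kkhkkPkkhkk ⇒ kkhkkhPhkkhkk ⇒ kkhkkhkhkkhkk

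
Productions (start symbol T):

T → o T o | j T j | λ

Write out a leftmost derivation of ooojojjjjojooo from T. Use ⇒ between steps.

T ⇒ oTo   [T → o T o]
oTo ⇒ ooToo   [T → o T o]
ooToo ⇒ oooTooo   [T → o T o]
oooTooo ⇒ ooojTjooo   [T → j T j]
ooojTjooo ⇒ ooojoTojooo   [T → o T o]
ooojoTojooo ⇒ ooojojTjojooo   [T → j T j]
ooojojTjojooo ⇒ ooojojjTjjojooo   [T → j T j]
ooojojjTjjojooo ⇒ ooojojjjjojooo   [T → λ]

T ⇒ oTo ⇒ ooToo ⇒ oooTooo ⇒ ooojTjooo ⇒ ooojoTojooo ⇒ ooojojTjojooo ⇒ ooojojjTjjojooo ⇒ ooojojjjjojooo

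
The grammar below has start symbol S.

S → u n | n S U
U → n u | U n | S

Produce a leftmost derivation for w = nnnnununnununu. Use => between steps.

S => nSU => nnSUU => nnnSUUU => nnnnSUUUU => nnnnunUUUU => nnnnunSUUU => nnnnununUUU => nnnnununnuUU => nnnnununnunuU => nnnnununnununu

S => nSU   [S → n S U]
nSU => nnSUU   [S → n S U]
nnSUU => nnnSUUU   [S → n S U]
nnnSUUU => nnnnSUUUU   [S → n S U]
nnnnSUUUU => nnnnunUUUU   [S → u n]
nnnnunUUUU => nnnnunSUUU   [U → S]
nnnnunSUUU => nnnnununUUU   [S → u n]
nnnnununUUU => nnnnununnuUU   [U → n u]
nnnnununnuUU => nnnnununnunuU   [U → n u]
nnnnununnunuU => nnnnununnununu   [U → n u]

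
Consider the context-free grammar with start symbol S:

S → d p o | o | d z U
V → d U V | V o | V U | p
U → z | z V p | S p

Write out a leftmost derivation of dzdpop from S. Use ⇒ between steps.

S ⇒ dzU ⇒ dzSp ⇒ dzdpop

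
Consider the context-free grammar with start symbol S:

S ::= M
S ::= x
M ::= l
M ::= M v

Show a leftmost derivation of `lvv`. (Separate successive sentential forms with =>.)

S => M => Mv => Mvv => lvv

S => M   [S ::= M]
M => Mv   [M ::= M v]
Mv => Mvv   [M ::= M v]
Mvv => lvv   [M ::= l]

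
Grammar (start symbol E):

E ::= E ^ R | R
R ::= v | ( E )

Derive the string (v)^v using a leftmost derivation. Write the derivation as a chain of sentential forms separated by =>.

E => E^R => R^R => (E)^R => (R)^R => (v)^R => (v)^v

E => E^R   [E ::= E ^ R]
E^R => R^R   [E ::= R]
R^R => (E)^R   [R ::= ( E )]
(E)^R => (R)^R   [E ::= R]
(R)^R => (v)^R   [R ::= v]
(v)^R => (v)^v   [R ::= v]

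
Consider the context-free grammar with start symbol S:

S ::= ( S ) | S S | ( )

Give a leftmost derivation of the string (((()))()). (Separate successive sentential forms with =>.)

S => (S)   [S ::= ( S )]
(S) => (SS)   [S ::= S S]
(SS) => ((S)S)   [S ::= ( S )]
((S)S) => (((S))S)   [S ::= ( S )]
(((S))S) => (((()))S)   [S ::= ( )]
(((()))S) => (((()))())   [S ::= ( )]

S => (S) => (SS) => ((S)S) => (((S))S) => (((()))S) => (((()))())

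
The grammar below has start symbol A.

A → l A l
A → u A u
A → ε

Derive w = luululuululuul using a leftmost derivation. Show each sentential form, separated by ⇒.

A ⇒ lAl   [A → l A l]
lAl ⇒ luAul   [A → u A u]
luAul ⇒ luuAuul   [A → u A u]
luuAuul ⇒ luulAluul   [A → l A l]
luulAluul ⇒ luuluAuluul   [A → u A u]
luuluAuluul ⇒ luululAluluul   [A → l A l]
luululAluluul ⇒ luululuAululuul   [A → u A u]
luululuAululuul ⇒ luululuululuul   [A → ε]

A ⇒ lAl ⇒ luAul ⇒ luuAuul ⇒ luulAluul ⇒ luuluAuluul ⇒ luululAluluul ⇒ luululuAululuul ⇒ luululuululuul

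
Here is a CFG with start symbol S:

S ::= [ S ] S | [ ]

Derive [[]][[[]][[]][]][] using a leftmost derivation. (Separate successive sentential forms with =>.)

S=>[S]S=>[[]]S=>[[]][S]S=>[[]][[S]S]S=>[[]][[[]]S]S=>[[]][[[]][S]S]S=>[[]][[[]][[]]S]S=>[[]][[[]][[]][]]S=>[[]][[[]][[]][]][]

S => [S]S   [S ::= [ S ] S]
[S]S => [[]]S   [S ::= [ ]]
[[]]S => [[]][S]S   [S ::= [ S ] S]
[[]][S]S => [[]][[S]S]S   [S ::= [ S ] S]
[[]][[S]S]S => [[]][[[]]S]S   [S ::= [ ]]
[[]][[[]]S]S => [[]][[[]][S]S]S   [S ::= [ S ] S]
[[]][[[]][S]S]S => [[]][[[]][[]]S]S   [S ::= [ ]]
[[]][[[]][[]]S]S => [[]][[[]][[]][]]S   [S ::= [ ]]
[[]][[[]][[]][]]S => [[]][[[]][[]][]][]   [S ::= [ ]]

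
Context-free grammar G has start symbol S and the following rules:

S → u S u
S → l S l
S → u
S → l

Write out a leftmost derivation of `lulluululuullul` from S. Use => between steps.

S=>lSl=>luSul=>lulSlul=>lullSllul=>lulluSullul=>lulluuSuullul=>lulluulSluullul=>lulluululuullul

S => lSl   [S → l S l]
lSl => luSul   [S → u S u]
luSul => lulSlul   [S → l S l]
lulSlul => lullSllul   [S → l S l]
lullSllul => lulluSullul   [S → u S u]
lulluSullul => lulluuSuullul   [S → u S u]
lulluuSuullul => lulluulSluullul   [S → l S l]
lulluulSluullul => lulluululuullul   [S → u]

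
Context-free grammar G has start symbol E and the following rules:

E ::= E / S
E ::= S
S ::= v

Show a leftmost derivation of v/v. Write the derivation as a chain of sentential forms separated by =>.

E => E/S => S/S => v/S => v/v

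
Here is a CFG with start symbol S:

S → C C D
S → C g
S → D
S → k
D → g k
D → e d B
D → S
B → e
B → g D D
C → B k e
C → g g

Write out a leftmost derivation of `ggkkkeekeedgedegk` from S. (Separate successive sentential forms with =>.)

S => CCD => BkeCD => gDDkeCD => ggkDkeCD => ggkSkeCD => ggkkkeCD => ggkkkeBkeD => ggkkkeekeD => ggkkkeekeedB => ggkkkeekeedgDD => ggkkkeekeedgedBD => ggkkkeekeedgedeD => ggkkkeekeedgedegk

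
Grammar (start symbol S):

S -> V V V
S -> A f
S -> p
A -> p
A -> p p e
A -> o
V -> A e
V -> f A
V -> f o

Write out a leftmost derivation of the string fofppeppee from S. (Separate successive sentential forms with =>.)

S=>VVV=>fAVV=>foVV=>fofAV=>fofppeV=>fofppeAe=>fofppeppee

S => VVV   [S -> V V V]
VVV => fAVV   [V -> f A]
fAVV => foVV   [A -> o]
foVV => fofAV   [V -> f A]
fofAV => fofppeV   [A -> p p e]
fofppeV => fofppeAe   [V -> A e]
fofppeAe => fofppeppee   [A -> p p e]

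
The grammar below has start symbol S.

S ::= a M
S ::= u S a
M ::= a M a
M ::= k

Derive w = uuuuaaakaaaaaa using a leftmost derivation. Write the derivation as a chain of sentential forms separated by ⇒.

S ⇒ uSa ⇒ uuSaa ⇒ uuuSaaa ⇒ uuuuSaaaa ⇒ uuuuaMaaaa ⇒ uuuuaaMaaaaa ⇒ uuuuaaaMaaaaaa ⇒ uuuuaaakaaaaaa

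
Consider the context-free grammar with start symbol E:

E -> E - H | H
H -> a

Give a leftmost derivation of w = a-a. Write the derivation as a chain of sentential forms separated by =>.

E => E-H   [E -> E - H]
E-H => H-H   [E -> H]
H-H => a-H   [H -> a]
a-H => a-a   [H -> a]

E => E-H => H-H => a-H => a-a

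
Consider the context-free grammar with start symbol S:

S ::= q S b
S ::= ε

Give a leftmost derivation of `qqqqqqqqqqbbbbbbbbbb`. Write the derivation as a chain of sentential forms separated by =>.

S => qSb   [S ::= q S b]
qSb => qqSbb   [S ::= q S b]
qqSbb => qqqSbbb   [S ::= q S b]
qqqSbbb => qqqqSbbbb   [S ::= q S b]
qqqqSbbbb => qqqqqSbbbbb   [S ::= q S b]
qqqqqSbbbbb => qqqqqqSbbbbbb   [S ::= q S b]
qqqqqqSbbbbbb => qqqqqqqSbbbbbbb   [S ::= q S b]
qqqqqqqSbbbbbbb => qqqqqqqqSbbbbbbbb   [S ::= q S b]
qqqqqqqqSbbbbbbbb => qqqqqqqqqSbbbbbbbbb   [S ::= q S b]
qqqqqqqqqSbbbbbbbbb => qqqqqqqqqqSbbbbbbbbbb   [S ::= q S b]
qqqqqqqqqqSbbbbbbbbbb => qqqqqqqqqqbbbbbbbbbb   [S ::= ε]

S=>qSb=>qqSbb=>qqqSbbb=>qqqqSbbbb=>qqqqqSbbbbb=>qqqqqqSbbbbbb=>qqqqqqqSbbbbbbb=>qqqqqqqqSbbbbbbbb=>qqqqqqqqqSbbbbbbbbb=>qqqqqqqqqqSbbbbbbbbbb=>qqqqqqqqqqbbbbbbbbbb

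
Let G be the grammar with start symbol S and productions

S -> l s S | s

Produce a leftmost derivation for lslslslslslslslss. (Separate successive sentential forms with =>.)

S => lsS => lslsS => lslslsS => lslslslsS => lslslslslsS => lslslslslslsS => lslslslslslslsS => lslslslslslslslsS => lslslslslslslslss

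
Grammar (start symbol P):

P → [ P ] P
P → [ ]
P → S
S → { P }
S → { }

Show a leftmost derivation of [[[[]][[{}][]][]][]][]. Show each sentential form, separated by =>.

P => [P]P => [[P]P]P => [[[P]P]P]P => [[[[]]P]P]P => [[[[]][P]P]P]P => [[[[]][[P]P]P]P]P => [[[[]][[S]P]P]P]P => [[[[]][[{}]P]P]P]P => [[[[]][[{}][]]P]P]P => [[[[]][[{}][]][]]P]P => [[[[]][[{}][]][]][]]P => [[[[]][[{}][]][]][]][]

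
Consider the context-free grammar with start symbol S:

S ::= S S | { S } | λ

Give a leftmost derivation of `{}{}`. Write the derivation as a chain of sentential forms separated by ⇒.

S ⇒ SS   [S ::= S S]
SS ⇒ SSS   [S ::= S S]
SSS ⇒ {S}SS   [S ::= { S }]
{S}SS ⇒ {}SS   [S ::= λ]
{}SS ⇒ {}SSS   [S ::= S S]
{}SSS ⇒ {}{S}SS   [S ::= { S }]
{}{S}SS ⇒ {}{}SS   [S ::= λ]
{}{}SS ⇒ {}{}S   [S ::= λ]
{}{}S ⇒ {}{}   [S ::= λ]

S ⇒ SS ⇒ SSS ⇒ {S}SS ⇒ {}SS ⇒ {}SSS ⇒ {}{S}SS ⇒ {}{}SS ⇒ {}{}S ⇒ {}{}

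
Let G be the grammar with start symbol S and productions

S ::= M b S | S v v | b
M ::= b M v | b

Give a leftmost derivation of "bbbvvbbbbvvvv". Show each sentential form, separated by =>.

S=>MbS=>bMvbS=>bbMvvbS=>bbbvvbS=>bbbvvbSvv=>bbbvvbSvvvv=>bbbvvbMbSvvvv=>bbbvvbbbSvvvv=>bbbvvbbbbvvvv

S => MbS   [S ::= M b S]
MbS => bMvbS   [M ::= b M v]
bMvbS => bbMvvbS   [M ::= b M v]
bbMvvbS => bbbvvbS   [M ::= b]
bbbvvbS => bbbvvbSvv   [S ::= S v v]
bbbvvbSvv => bbbvvbSvvvv   [S ::= S v v]
bbbvvbSvvvv => bbbvvbMbSvvvv   [S ::= M b S]
bbbvvbMbSvvvv => bbbvvbbbSvvvv   [M ::= b]
bbbvvbbbSvvvv => bbbvvbbbbvvvv   [S ::= b]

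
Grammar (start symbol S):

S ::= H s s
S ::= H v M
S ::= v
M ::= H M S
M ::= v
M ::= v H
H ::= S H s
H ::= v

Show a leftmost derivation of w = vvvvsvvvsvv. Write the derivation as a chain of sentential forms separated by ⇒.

S ⇒ HvM ⇒ SHsvM ⇒ HvMHsvM ⇒ vvMHsvM ⇒ vvHMSHsvM ⇒ vvSHsMSHsvM ⇒ vvvHsMSHsvM ⇒ vvvvsMSHsvM ⇒ vvvvsvSHsvM ⇒ vvvvsvvHsvM ⇒ vvvvsvvvsvM ⇒ vvvvsvvvsvv

S ⇒ HvM   [S ::= H v M]
HvM ⇒ SHsvM   [H ::= S H s]
SHsvM ⇒ HvMHsvM   [S ::= H v M]
HvMHsvM ⇒ vvMHsvM   [H ::= v]
vvMHsvM ⇒ vvHMSHsvM   [M ::= H M S]
vvHMSHsvM ⇒ vvSHsMSHsvM   [H ::= S H s]
vvSHsMSHsvM ⇒ vvvHsMSHsvM   [S ::= v]
vvvHsMSHsvM ⇒ vvvvsMSHsvM   [H ::= v]
vvvvsMSHsvM ⇒ vvvvsvSHsvM   [M ::= v]
vvvvsvSHsvM ⇒ vvvvsvvHsvM   [S ::= v]
vvvvsvvHsvM ⇒ vvvvsvvvsvM   [H ::= v]
vvvvsvvvsvM ⇒ vvvvsvvvsvv   [M ::= v]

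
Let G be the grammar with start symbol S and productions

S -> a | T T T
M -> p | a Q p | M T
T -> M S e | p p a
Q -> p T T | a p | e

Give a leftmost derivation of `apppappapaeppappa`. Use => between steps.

S => TTT => MSeTT => aQpSeTT => apTTpSeTT => apppaTpSeTT => apppappapSeTT => apppappapaeTT => apppappapaeppaT => apppappapaeppappa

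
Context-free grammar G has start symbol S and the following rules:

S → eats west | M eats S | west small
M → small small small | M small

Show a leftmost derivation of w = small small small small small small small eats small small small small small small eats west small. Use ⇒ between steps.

S ⇒ M eats S ⇒ M small eats S ⇒ M small small eats S ⇒ M small small small eats S ⇒ M small small small small eats S ⇒ small small small small small small small eats S ⇒ small small small small small small small eats M eats S ⇒ small small small small small small small eats M small eats S ⇒ small small small small small small small eats M small small eats S ⇒ small small small small small small small eats M small small small eats S ⇒ small small small small small small small eats small small small small small small eats S ⇒ small small small small small small small eats small small small small small small eats west small

S ⇒ M eats S   [S → M eats S]
M eats S ⇒ M small eats S   [M → M small]
M small eats S ⇒ M small small eats S   [M → M small]
M small small eats S ⇒ M small small small eats S   [M → M small]
M small small small eats S ⇒ M small small small small eats S   [M → M small]
M small small small small eats S ⇒ small small small small small small small eats S   [M → small small small]
small small small small small small small eats S ⇒ small small small small small small small eats M eats S   [S → M eats S]
small small small small small small small eats M eats S ⇒ small small small small small small small eats M small eats S   [M → M small]
small small small small small small small eats M small eats S ⇒ small small small small small small small eats M small small eats S   [M → M small]
small small small small small small small eats M small small eats S ⇒ small small small small small small small eats M small small small eats S   [M → M small]
small small small small small small small eats M small small small eats S ⇒ small small small small small small small eats small small small small small small eats S   [M → small small small]
small small small small small small small eats small small small small small small eats S ⇒ small small small small small small small eats small small small small small small eats west small   [S → west small]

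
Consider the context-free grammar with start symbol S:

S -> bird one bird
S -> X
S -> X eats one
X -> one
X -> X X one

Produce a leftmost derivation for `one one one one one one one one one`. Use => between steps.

S => X => X X one => X X one X one => X X one X one X one => X X one X one X one X one => one X one X one X one X one => one one one X one X one X one => one one one one one X one X one => one one one one one one one X one => one one one one one one one one one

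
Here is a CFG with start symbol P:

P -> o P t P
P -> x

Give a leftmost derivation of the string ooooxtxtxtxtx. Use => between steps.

P=>oPtP=>ooPtPtP=>oooPtPtPtP=>ooooPtPtPtPtP=>ooooxtPtPtPtP=>ooooxtxtPtPtP=>ooooxtxtxtPtP=>ooooxtxtxtxtP=>ooooxtxtxtxtx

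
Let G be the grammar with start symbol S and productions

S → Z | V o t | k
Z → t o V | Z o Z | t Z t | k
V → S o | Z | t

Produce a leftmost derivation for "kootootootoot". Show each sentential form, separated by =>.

S => Vot => Soot => Votoot => Sootoot => Votootoot => Sootootoot => Votootootoot => Sootootootoot => kootootootoot

S => Vot   [S → V o t]
Vot => Soot   [V → S o]
Soot => Votoot   [S → V o t]
Votoot => Sootoot   [V → S o]
Sootoot => Votootoot   [S → V o t]
Votootoot => Sootootoot   [V → S o]
Sootootoot => Votootootoot   [S → V o t]
Votootootoot => Sootootootoot   [V → S o]
Sootootootoot => kootootootoot   [S → k]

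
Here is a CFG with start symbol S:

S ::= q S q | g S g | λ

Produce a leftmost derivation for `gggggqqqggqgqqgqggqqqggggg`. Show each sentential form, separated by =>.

S => gSg   [S ::= g S g]
gSg => ggSgg   [S ::= g S g]
ggSgg => gggSggg   [S ::= g S g]
gggSggg => ggggSgggg   [S ::= g S g]
ggggSgggg => gggggSggggg   [S ::= g S g]
gggggSggggg => gggggqSqggggg   [S ::= q S q]
gggggqSqggggg => gggggqqSqqggggg   [S ::= q S q]
gggggqqSqqggggg => gggggqqqSqqqggggg   [S ::= q S q]
gggggqqqSqqqggggg => gggggqqqgSgqqqggggg   [S ::= g S g]
gggggqqqgSgqqqggggg => gggggqqqggSggqqqggggg   [S ::= g S g]
gggggqqqggSggqqqggggg => gggggqqqggqSqggqqqggggg   [S ::= q S q]
gggggqqqggqSqggqqqggggg => gggggqqqggqgSgqggqqqggggg   [S ::= g S g]
gggggqqqggqgSgqggqqqggggg => gggggqqqggqgqSqgqggqqqggggg   [S ::= q S q]
gggggqqqggqgqSqgqggqqqggggg => gggggqqqggqgqqgqggqqqggggg   [S ::= λ]

S => gSg => ggSgg => gggSggg => ggggSgggg => gggggSggggg => gggggqSqggggg => gggggqqSqqggggg => gggggqqqSqqqggggg => gggggqqqgSgqqqggggg => gggggqqqggSggqqqggggg => gggggqqqggqSqggqqqggggg => gggggqqqggqgSgqggqqqggggg => gggggqqqggqgqSqgqggqqqggggg => gggggqqqggqgqqgqggqqqggggg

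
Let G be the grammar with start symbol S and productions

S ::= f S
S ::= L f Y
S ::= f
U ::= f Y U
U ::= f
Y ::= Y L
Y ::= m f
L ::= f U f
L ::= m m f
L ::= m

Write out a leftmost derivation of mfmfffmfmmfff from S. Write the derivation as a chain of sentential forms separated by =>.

S => LfY => mfY => mfYL => mfmfL => mfmffUf => mfmfffYUf => mfmfffYLUf => mfmfffmfLUf => mfmfffmfmmfUf => mfmfffmfmmfff

S => LfY   [S ::= L f Y]
LfY => mfY   [L ::= m]
mfY => mfYL   [Y ::= Y L]
mfYL => mfmfL   [Y ::= m f]
mfmfL => mfmffUf   [L ::= f U f]
mfmffUf => mfmfffYUf   [U ::= f Y U]
mfmfffYUf => mfmfffYLUf   [Y ::= Y L]
mfmfffYLUf => mfmfffmfLUf   [Y ::= m f]
mfmfffmfLUf => mfmfffmfmmfUf   [L ::= m m f]
mfmfffmfmmfUf => mfmfffmfmmfff   [U ::= f]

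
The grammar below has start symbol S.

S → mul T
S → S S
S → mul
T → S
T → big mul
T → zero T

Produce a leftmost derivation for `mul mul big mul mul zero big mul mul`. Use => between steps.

S => S S => mul T S => mul S S => mul mul T S => mul mul big mul S => mul mul big mul S S => mul mul big mul mul T S => mul mul big mul mul zero T S => mul mul big mul mul zero big mul S => mul mul big mul mul zero big mul mul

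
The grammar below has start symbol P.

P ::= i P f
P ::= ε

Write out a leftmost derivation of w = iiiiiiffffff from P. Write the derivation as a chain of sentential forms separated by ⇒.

P ⇒ iPf   [P ::= i P f]
iPf ⇒ iiPff   [P ::= i P f]
iiPff ⇒ iiiPfff   [P ::= i P f]
iiiPfff ⇒ iiiiPffff   [P ::= i P f]
iiiiPffff ⇒ iiiiiPfffff   [P ::= i P f]
iiiiiPfffff ⇒ iiiiiiPffffff   [P ::= i P f]
iiiiiiPffffff ⇒ iiiiiiffffff   [P ::= ε]

P ⇒ iPf ⇒ iiPff ⇒ iiiPfff ⇒ iiiiPffff ⇒ iiiiiPfffff ⇒ iiiiiiPffffff ⇒ iiiiiiffffff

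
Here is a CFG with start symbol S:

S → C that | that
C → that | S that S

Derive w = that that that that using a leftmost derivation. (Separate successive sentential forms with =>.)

S => C that   [S → C that]
C that => S that S that   [C → S that S]
S that S that => that that S that   [S → that]
that that S that => that that that that   [S → that]

S => C that => S that S that => that that S that => that that that that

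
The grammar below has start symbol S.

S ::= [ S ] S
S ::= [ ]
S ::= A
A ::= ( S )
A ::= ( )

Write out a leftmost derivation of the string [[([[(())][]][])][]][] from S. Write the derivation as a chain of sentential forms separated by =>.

S => [S]S => [[S]S]S => [[A]S]S => [[(S)]S]S => [[([S]S)]S]S => [[([[S]S]S)]S]S => [[([[A]S]S)]S]S => [[([[(S)]S]S)]S]S => [[([[(A)]S]S)]S]S => [[([[(())]S]S)]S]S => [[([[(())][]]S)]S]S => [[([[(())][]][])]S]S => [[([[(())][]][])][]]S => [[([[(())][]][])][]][]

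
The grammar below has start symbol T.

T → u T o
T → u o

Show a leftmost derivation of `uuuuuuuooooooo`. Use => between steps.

T=>uTo=>uuToo=>uuuTooo=>uuuuToooo=>uuuuuTooooo=>uuuuuuToooooo=>uuuuuuuooooooo

T => uTo   [T → u T o]
uTo => uuToo   [T → u T o]
uuToo => uuuTooo   [T → u T o]
uuuTooo => uuuuToooo   [T → u T o]
uuuuToooo => uuuuuTooooo   [T → u T o]
uuuuuTooooo => uuuuuuToooooo   [T → u T o]
uuuuuuToooooo => uuuuuuuooooooo   [T → u o]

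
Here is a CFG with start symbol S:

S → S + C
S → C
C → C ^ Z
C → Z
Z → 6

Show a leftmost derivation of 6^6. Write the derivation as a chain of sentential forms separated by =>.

S=>C=>C^Z=>Z^Z=>6^Z=>6^6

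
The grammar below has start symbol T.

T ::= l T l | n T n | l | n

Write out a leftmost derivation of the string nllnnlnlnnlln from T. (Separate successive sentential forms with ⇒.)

T ⇒ nTn ⇒ nlTln ⇒ nllTlln ⇒ nllnTnlln ⇒ nllnnTnnlln ⇒ nllnnlTlnnlln ⇒ nllnnlnlnnlln

T ⇒ nTn   [T ::= n T n]
nTn ⇒ nlTln   [T ::= l T l]
nlTln ⇒ nllTlln   [T ::= l T l]
nllTlln ⇒ nllnTnlln   [T ::= n T n]
nllnTnlln ⇒ nllnnTnnlln   [T ::= n T n]
nllnnTnnlln ⇒ nllnnlTlnnlln   [T ::= l T l]
nllnnlTlnnlln ⇒ nllnnlnlnnlln   [T ::= n]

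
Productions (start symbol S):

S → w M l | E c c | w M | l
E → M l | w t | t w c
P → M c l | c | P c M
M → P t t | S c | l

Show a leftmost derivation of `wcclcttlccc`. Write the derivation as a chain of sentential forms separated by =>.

S => wM   [S → w M]
wM => wSc   [M → S c]
wSc => wEccc   [S → E c c]
wEccc => wMlccc   [E → M l]
wMlccc => wPttlccc   [M → P t t]
wPttlccc => wPcMttlccc   [P → P c M]
wPcMttlccc => wccMttlccc   [P → c]
wccMttlccc => wccScttlccc   [M → S c]
wccScttlccc => wcclcttlccc   [S → l]

S=>wM=>wSc=>wEccc=>wMlccc=>wPttlccc=>wPcMttlccc=>wccMttlccc=>wccScttlccc=>wcclcttlccc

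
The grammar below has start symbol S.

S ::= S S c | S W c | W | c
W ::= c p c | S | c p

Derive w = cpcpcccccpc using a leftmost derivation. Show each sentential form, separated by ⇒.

S ⇒ SWc   [S ::= S W c]
SWc ⇒ SScWc   [S ::= S S c]
SScWc ⇒ SScScWc   [S ::= S S c]
SScScWc ⇒ WScScWc   [S ::= W]
WScScWc ⇒ cpScScWc   [W ::= c p]
cpScScWc ⇒ cpWcScWc   [S ::= W]
cpWcScWc ⇒ cpcpccScWc   [W ::= c p c]
cpcpccScWc ⇒ cpcpccccWc   [S ::= c]
cpcpccccWc ⇒ cpcpcccccpc   [W ::= c p]

S ⇒ SWc ⇒ SScWc ⇒ SScScWc ⇒ WScScWc ⇒ cpScScWc ⇒ cpWcScWc ⇒ cpcpccScWc ⇒ cpcpccccWc ⇒ cpcpcccccpc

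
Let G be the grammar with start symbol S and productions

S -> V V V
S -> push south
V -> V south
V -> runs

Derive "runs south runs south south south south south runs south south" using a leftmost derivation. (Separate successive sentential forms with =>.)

S => V V V => V south V V => runs south V V => runs south V south V => runs south V south south V => runs south V south south south V => runs south V south south south south V => runs south V south south south south south V => runs south runs south south south south south V => runs south runs south south south south south V south => runs south runs south south south south south V south south => runs south runs south south south south south runs south south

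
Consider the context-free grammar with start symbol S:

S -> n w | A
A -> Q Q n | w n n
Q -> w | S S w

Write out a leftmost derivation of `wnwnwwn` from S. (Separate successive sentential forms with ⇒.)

S ⇒ A   [S -> A]
A ⇒ QQn   [A -> Q Q n]
QQn ⇒ wQn   [Q -> w]
wQn ⇒ wSSwn   [Q -> S S w]
wSSwn ⇒ wnwSwn   [S -> n w]
wnwSwn ⇒ wnwnwwn   [S -> n w]

S ⇒ A ⇒ QQn ⇒ wQn ⇒ wSSwn ⇒ wnwSwn ⇒ wnwnwwn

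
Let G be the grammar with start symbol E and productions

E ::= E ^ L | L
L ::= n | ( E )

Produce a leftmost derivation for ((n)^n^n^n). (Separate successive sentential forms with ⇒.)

E⇒L⇒(E)⇒(E^L)⇒(E^L^L)⇒(E^L^L^L)⇒(L^L^L^L)⇒((E)^L^L^L)⇒((L)^L^L^L)⇒((n)^L^L^L)⇒((n)^n^L^L)⇒((n)^n^n^L)⇒((n)^n^n^n)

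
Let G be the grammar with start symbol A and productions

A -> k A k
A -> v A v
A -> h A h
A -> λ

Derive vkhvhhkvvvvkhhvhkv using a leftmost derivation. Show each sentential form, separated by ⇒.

A⇒vAv⇒vkAkv⇒vkhAhkv⇒vkhvAvhkv⇒vkhvhAhvhkv⇒vkhvhhAhhvhkv⇒vkhvhhkAkhhvhkv⇒vkhvhhkvAvkhhvhkv⇒vkhvhhkvvAvvkhhvhkv⇒vkhvhhkvvvvkhhvhkv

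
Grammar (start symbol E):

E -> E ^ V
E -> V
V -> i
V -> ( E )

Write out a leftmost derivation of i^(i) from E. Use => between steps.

E => E^V   [E -> E ^ V]
E^V => V^V   [E -> V]
V^V => i^V   [V -> i]
i^V => i^(E)   [V -> ( E )]
i^(E) => i^(V)   [E -> V]
i^(V) => i^(i)   [V -> i]

E => E^V => V^V => i^V => i^(E) => i^(V) => i^(i)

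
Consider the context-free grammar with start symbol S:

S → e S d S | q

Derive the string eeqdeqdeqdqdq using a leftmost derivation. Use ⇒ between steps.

S ⇒ eSdS ⇒ eeSdSdS ⇒ eeqdSdS ⇒ eeqdeSdSdS ⇒ eeqdeqdSdS ⇒ eeqdeqdeSdSdS ⇒ eeqdeqdeqdSdS ⇒ eeqdeqdeqdqdS ⇒ eeqdeqdeqdqdq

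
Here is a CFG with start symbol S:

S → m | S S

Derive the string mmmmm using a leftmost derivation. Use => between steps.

S => SS   [S → S S]
SS => SSS   [S → S S]
SSS => SSSS   [S → S S]
SSSS => mSSS   [S → m]
mSSS => mSSSS   [S → S S]
mSSSS => mmSSS   [S → m]
mmSSS => mmmSS   [S → m]
mmmSS => mmmmS   [S → m]
mmmmS => mmmmm   [S → m]

S => SS => SSS => SSSS => mSSS => mSSSS => mmSSS => mmmSS => mmmmS => mmmmm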